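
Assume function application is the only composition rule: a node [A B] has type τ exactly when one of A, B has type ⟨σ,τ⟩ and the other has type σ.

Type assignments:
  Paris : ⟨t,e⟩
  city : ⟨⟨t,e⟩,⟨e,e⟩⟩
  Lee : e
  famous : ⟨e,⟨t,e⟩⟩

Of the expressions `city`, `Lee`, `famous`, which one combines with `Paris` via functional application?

city

city — combines: city : ⟨⟨t,e⟩,⟨e,e⟩⟩ takes Paris : ⟨t,e⟩ as argument, giving ⟨e,e⟩.
Lee : e — neither side's domain matches the other.
famous : ⟨e,⟨t,e⟩⟩ — neither side's domain matches the other.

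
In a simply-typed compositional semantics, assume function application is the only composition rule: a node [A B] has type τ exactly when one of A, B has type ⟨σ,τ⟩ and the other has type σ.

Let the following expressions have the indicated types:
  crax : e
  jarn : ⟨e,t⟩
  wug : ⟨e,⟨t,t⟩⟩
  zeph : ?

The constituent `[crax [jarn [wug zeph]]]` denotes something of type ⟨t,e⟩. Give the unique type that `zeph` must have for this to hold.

For [crax [jarn [wug zeph]]] to have type ⟨t,e⟩ with crax of type e, [jarn [wug zeph]] must be the function: [jarn [wug zeph]] : ⟨e,⟨t,e⟩⟩.
For [jarn [wug zeph]] to have type ⟨e,⟨t,e⟩⟩ with jarn of type ⟨e,t⟩, [wug zeph] must be the function: [wug zeph] : ⟨⟨e,t⟩,⟨e,⟨t,e⟩⟩⟩.
For [wug zeph] to have type ⟨⟨e,t⟩,⟨e,⟨t,e⟩⟩⟩ with wug of type ⟨e,⟨t,t⟩⟩, zeph must be the function: zeph : ⟨⟨e,⟨t,t⟩⟩,⟨⟨e,t⟩,⟨e,⟨t,e⟩⟩⟩⟩.

⟨⟨e,⟨t,t⟩⟩,⟨⟨e,t⟩,⟨e,⟨t,e⟩⟩⟩⟩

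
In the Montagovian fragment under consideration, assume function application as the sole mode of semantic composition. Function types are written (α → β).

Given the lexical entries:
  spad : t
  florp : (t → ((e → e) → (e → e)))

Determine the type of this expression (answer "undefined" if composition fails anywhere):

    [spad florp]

At [spad florp], florp : (t → ((e → e) → (e → e))) takes spad : t, giving ((e → e) → (e → e)).

((e → e) → (e → e))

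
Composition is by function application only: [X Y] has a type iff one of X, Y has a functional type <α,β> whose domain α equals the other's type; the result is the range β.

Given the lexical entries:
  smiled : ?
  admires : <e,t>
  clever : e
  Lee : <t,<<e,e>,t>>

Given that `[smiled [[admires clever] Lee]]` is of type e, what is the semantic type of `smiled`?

At [smiled [[admires clever] Lee]] (required: e): [[admires clever] Lee] is <<e,e>,t>, which is not a function with range e; hence smiled is the functor — type <<<e,e>,t>,e>.

<<<e,e>,t>,e>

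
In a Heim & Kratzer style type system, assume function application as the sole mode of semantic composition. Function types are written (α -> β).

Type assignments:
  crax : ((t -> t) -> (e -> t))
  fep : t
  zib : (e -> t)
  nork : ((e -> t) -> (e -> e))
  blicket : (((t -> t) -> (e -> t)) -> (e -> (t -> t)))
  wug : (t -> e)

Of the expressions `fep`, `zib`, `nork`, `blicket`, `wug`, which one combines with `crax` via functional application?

blicket

fep : t — neither side's domain matches the other.
zib : (e -> t) — neither side's domain matches the other.
nork : ((e -> t) -> (e -> e)) — neither side's domain matches the other.
blicket — combines: blicket : (((t -> t) -> (e -> t)) -> (e -> (t -> t))) takes crax : ((t -> t) -> (e -> t)) as argument, giving (e -> (t -> t)).
wug : (t -> e) — neither side's domain matches the other.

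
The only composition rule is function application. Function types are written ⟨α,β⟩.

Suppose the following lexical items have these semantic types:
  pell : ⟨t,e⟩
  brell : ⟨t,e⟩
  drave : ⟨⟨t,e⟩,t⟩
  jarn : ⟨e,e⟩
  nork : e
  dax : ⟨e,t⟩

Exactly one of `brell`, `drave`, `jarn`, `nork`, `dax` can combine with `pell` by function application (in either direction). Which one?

brell : ⟨t,e⟩ — does not combine with pell.
drave — combines: drave : ⟨⟨t,e⟩,t⟩ takes pell : ⟨t,e⟩ as argument, giving t.
jarn : ⟨e,e⟩ — does not combine with pell.
nork : e — does not combine with pell.
dax : ⟨e,t⟩ — does not combine with pell.

drave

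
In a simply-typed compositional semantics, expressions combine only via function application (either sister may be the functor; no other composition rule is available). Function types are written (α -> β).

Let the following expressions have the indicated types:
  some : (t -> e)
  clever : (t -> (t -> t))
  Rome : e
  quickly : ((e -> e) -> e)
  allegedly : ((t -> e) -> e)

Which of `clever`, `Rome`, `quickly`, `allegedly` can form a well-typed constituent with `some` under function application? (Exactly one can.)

clever : (t -> (t -> t)) — neither side's domain matches the other.
Rome : e — neither side's domain matches the other.
quickly : ((e -> e) -> e) — neither side's domain matches the other.
allegedly — combines: allegedly : ((t -> e) -> e) takes some : (t -> e) as argument, giving e.

allegedly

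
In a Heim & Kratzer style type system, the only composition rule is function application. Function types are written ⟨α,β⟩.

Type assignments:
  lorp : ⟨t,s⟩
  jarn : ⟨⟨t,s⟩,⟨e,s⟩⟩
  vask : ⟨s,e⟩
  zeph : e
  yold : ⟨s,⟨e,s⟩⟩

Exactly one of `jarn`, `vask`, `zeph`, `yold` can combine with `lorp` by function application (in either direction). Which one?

jarn — combines: jarn : ⟨⟨t,s⟩,⟨e,s⟩⟩ takes lorp : ⟨t,s⟩ as argument, giving ⟨e,s⟩.
vask : ⟨s,e⟩ — neither side's domain matches the other.
zeph : e — neither side's domain matches the other.
yold : ⟨s,⟨e,s⟩⟩ — neither side's domain matches the other.

jarn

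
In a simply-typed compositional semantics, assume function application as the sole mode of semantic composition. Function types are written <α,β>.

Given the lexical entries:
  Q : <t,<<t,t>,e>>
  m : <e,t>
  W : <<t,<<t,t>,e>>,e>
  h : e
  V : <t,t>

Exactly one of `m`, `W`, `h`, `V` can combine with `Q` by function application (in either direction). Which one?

W

m : <e,t> — Q needs t; m needs e; neither fits.
W — combines: W : <<t,<<t,t>,e>>,e> takes Q : <t,<<t,t>,e>> as argument, giving e.
h : e — Q needs t; h needs nothing (atomic); neither fits.
V : <t,t> — Q needs t; V needs t; neither fits.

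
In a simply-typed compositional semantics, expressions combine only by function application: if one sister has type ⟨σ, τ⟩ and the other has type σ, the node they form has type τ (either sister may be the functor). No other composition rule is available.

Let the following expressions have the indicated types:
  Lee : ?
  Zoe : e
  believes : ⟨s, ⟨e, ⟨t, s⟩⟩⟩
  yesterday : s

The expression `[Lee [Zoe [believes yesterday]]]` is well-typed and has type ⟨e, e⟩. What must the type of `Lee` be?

⟨⟨t, s⟩, ⟨e, e⟩⟩

At [Lee [Zoe [believes yesterday]]] (required: ⟨e, e⟩): [Zoe [believes yesterday]] is ⟨t, s⟩, which is not a function with range ⟨e, e⟩; hence Lee is the functor — type ⟨⟨t, s⟩, ⟨e, e⟩⟩.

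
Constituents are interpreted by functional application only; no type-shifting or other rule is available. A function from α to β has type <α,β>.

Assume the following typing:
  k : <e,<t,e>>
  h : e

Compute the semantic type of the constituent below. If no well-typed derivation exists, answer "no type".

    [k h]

<t,e>

[k h]: functor k : <e,<t,e>>, argument h : e; result <t,e>.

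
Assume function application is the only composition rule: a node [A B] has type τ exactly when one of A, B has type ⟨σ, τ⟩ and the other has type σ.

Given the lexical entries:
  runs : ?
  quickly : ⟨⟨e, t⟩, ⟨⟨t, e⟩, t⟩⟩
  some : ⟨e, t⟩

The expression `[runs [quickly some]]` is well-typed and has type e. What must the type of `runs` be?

[runs [quickly some]] is required to be e. [quickly some] : ⟨⟨t, e⟩, t⟩ cannot yield e as functor, so runs : ⟨⟨⟨t, e⟩, t⟩, e⟩.

⟨⟨⟨t, e⟩, t⟩, e⟩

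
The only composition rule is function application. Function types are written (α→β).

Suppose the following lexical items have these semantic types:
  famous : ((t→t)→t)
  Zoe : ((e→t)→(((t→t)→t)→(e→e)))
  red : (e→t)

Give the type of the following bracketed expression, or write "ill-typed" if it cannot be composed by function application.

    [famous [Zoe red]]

[Zoe red] — Zoe of type ((e→t)→(((t→t)→t)→(e→e))) combines with red of type (e→t): type (((t→t)→t)→(e→e)).
[famous [Zoe red]] — [Zoe red] of type (((t→t)→t)→(e→e)) combines with famous of type ((t→t)→t): type (e→e).

(e→e)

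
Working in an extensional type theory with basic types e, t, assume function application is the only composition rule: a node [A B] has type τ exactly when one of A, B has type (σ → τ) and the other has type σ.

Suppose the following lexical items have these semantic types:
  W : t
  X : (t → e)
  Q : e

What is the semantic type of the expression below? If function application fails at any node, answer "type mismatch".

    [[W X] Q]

type mismatch

[W X]: X is (t → e), W is t; result e.
[[W X] Q]: e with e — neither is a function whose domain matches the other; composition fails here.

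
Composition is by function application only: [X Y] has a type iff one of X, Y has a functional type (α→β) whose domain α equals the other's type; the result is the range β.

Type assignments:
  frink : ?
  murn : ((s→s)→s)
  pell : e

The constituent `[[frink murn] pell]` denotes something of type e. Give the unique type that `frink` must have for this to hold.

For [[frink murn] pell] to have type e with pell of type e, [frink murn] must be the function: [frink murn] : (e→e).
For [frink murn] to have type (e→e) with murn of type ((s→s)→s), frink must be the function: frink : (((s→s)→s)→(e→e)).

(((s→s)→s)→(e→e))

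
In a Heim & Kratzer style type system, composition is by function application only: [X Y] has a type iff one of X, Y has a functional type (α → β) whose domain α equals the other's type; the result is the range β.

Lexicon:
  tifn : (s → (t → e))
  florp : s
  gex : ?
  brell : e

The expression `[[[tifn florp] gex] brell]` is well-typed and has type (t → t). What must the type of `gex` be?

For [[[tifn florp] gex] brell] to have type (t → t) with brell of type e, [[tifn florp] gex] must be the function: [[tifn florp] gex] : (e → (t → t)).
For [[tifn florp] gex] to have type (e → (t → t)) with [tifn florp] of type (t → e), gex must be the function: gex : ((t → e) → (e → (t → t))).

((t → e) → (e → (t → t)))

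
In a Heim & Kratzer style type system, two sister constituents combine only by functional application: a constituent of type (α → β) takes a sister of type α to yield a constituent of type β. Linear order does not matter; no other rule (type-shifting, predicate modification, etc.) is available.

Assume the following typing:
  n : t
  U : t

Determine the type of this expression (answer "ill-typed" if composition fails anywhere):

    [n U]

[n U]: t and t cannot combine by function application — type clash.

ill-typed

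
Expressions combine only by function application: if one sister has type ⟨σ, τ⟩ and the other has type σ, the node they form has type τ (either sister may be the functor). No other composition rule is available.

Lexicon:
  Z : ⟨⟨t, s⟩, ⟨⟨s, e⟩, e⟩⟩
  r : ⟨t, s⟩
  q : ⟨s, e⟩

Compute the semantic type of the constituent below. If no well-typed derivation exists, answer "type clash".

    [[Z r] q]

e

[Z r] — Z of type ⟨⟨t, s⟩, ⟨⟨s, e⟩, e⟩⟩ combines with r of type ⟨t, s⟩: type ⟨⟨s, e⟩, e⟩.
[[Z r] q] — [Z r] of type ⟨⟨s, e⟩, e⟩ combines with q of type ⟨s, e⟩: type e.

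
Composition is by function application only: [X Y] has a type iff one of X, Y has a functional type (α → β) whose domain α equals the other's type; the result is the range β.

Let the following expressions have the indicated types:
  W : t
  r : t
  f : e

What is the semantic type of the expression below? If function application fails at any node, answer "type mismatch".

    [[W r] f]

type mismatch

At [W r]: neither t nor t can take the other as argument; the node is ill-typed.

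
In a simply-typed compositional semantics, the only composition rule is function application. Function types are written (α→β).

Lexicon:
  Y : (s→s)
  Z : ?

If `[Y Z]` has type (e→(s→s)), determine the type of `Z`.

[Y Z] must have type (e→(s→s)). The sister Y has type (s→s); that is not a function onto (e→(s→s)), so Z must be the functor, of type ((s→s)→(e→(s→s))).

((s→s)→(e→(s→s)))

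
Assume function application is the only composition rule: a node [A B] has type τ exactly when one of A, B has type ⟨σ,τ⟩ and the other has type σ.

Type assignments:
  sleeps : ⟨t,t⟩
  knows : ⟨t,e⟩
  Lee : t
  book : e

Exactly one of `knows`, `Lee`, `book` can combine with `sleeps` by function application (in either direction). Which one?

knows : ⟨t,e⟩ — sleeps needs t; knows needs t; neither fits.
Lee — combines: sleeps : ⟨t,t⟩ takes Lee : t as argument, giving t.
book : e — sleeps needs t; book needs nothing (atomic); neither fits.

Lee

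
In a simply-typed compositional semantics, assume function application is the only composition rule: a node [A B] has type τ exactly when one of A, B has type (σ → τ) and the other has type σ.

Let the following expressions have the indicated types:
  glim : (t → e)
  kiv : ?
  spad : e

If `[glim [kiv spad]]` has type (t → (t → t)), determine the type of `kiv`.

(e → ((t → e) → (t → (t → t))))

For [glim [kiv spad]] to have type (t → (t → t)) with glim of type (t → e), [kiv spad] must be the function: [kiv spad] : ((t → e) → (t → (t → t))).
For [kiv spad] to have type ((t → e) → (t → (t → t))) with spad of type e, kiv must be the function: kiv : (e → ((t → e) → (t → (t → t)))).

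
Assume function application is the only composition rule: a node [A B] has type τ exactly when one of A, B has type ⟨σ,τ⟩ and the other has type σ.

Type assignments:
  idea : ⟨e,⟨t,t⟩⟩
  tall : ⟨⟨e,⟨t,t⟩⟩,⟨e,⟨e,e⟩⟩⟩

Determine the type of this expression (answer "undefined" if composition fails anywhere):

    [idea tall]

⟨e,⟨e,e⟩⟩

[idea tall]: functor tall : ⟨⟨e,⟨t,t⟩⟩,⟨e,⟨e,e⟩⟩⟩, argument idea : ⟨e,⟨t,t⟩⟩; result ⟨e,⟨e,e⟩⟩.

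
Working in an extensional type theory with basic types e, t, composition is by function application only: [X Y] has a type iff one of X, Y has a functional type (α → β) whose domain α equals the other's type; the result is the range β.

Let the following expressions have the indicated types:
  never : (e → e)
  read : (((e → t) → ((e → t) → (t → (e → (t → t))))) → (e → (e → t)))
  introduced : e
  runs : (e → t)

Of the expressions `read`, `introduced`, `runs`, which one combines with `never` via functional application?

introduced

read : (((e → t) → ((e → t) → (t → (e → (t → t))))) → (e → (e → t))) — neither side's domain matches the other.
introduced — combines: never : (e → e) takes introduced : e as argument, giving e.
runs : (e → t) — neither side's domain matches the other.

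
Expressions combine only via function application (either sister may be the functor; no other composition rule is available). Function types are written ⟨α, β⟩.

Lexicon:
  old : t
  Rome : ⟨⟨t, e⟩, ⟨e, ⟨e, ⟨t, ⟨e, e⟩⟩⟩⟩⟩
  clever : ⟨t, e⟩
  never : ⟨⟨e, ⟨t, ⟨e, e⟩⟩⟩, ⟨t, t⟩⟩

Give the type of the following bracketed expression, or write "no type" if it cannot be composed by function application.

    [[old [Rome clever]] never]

[Rome clever]: Rome is ⟨⟨t, e⟩, ⟨e, ⟨e, ⟨t, ⟨e, e⟩⟩⟩⟩⟩, clever is ⟨t, e⟩; result ⟨e, ⟨e, ⟨t, ⟨e, e⟩⟩⟩⟩.
At [old [Rome clever]]: neither t nor ⟨e, ⟨e, ⟨t, ⟨e, e⟩⟩⟩⟩ can take the other as argument; the node is ill-typed.

no type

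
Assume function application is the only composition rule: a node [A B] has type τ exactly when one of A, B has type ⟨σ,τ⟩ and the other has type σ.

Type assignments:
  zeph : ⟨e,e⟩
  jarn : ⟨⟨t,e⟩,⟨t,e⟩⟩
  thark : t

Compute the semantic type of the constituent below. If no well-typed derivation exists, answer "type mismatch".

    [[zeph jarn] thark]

[zeph jarn]: ⟨e,e⟩ and ⟨⟨t,e⟩,⟨t,e⟩⟩ cannot combine by function application — type clash.

type mismatch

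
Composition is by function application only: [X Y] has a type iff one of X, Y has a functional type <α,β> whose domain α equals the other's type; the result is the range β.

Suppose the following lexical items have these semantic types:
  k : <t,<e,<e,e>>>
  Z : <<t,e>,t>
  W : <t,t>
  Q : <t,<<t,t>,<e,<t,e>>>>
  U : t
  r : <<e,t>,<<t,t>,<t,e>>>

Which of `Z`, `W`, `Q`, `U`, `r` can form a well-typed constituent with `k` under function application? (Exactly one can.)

Z : <<t,e>,t> — no; k wants t, and Z wants <t,e>.
W : <t,t> — no; k wants t, and W wants t.
Q : <t,<<t,t>,<e,<t,e>>>> — no; k wants t, and Q wants t.
U — combines: k : <t,<e,<e,e>>> takes U : t as argument, giving <e,<e,e>>.
r : <<e,t>,<<t,t>,<t,e>>> — no; k wants t, and r wants <e,t>.

U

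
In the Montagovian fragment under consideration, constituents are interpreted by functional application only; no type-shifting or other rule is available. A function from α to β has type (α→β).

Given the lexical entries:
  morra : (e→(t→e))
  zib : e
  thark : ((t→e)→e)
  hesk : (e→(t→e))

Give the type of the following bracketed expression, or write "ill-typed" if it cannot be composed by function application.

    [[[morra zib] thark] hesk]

(t→e)

[morra zib]: (e→(t→e)) applied to e yields (t→e).
[[morra zib] thark]: ((t→e)→e) applied to (t→e) yields e.
[[[morra zib] thark] hesk]: (e→(t→e)) applied to e yields (t→e).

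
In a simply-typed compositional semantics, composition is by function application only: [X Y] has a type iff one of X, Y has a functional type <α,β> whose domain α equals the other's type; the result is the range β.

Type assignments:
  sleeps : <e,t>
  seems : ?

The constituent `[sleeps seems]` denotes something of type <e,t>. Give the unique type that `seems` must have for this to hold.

[sleeps seems] must have type <e,t>. The sister sleeps has type <e,t>; that is not a function onto <e,t>, so seems must be the functor, of type <<e,t>,<e,t>>.

<<e,t>,<e,t>>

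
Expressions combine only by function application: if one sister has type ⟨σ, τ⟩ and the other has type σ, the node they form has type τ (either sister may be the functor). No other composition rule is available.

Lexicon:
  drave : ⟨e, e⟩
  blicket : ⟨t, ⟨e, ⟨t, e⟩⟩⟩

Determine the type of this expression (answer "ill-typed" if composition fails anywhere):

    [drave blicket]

[drave blicket]: ⟨e, e⟩ and ⟨t, ⟨e, ⟨t, e⟩⟩⟩ cannot combine by function application — type clash.

ill-typed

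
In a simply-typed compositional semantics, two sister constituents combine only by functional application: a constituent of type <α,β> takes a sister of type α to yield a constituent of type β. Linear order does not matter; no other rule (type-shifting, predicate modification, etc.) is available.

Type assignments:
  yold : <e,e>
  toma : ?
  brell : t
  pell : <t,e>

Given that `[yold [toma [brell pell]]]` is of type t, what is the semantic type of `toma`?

For [yold [toma [brell pell]]] to have type t with yold of type <e,e>, [toma [brell pell]] must be the function: [toma [brell pell]] : <<e,e>,t>.
For [toma [brell pell]] to have type <<e,e>,t> with [brell pell] of type e, toma must be the function: toma : <e,<<e,e>,t>>.

<e,<<e,e>,t>>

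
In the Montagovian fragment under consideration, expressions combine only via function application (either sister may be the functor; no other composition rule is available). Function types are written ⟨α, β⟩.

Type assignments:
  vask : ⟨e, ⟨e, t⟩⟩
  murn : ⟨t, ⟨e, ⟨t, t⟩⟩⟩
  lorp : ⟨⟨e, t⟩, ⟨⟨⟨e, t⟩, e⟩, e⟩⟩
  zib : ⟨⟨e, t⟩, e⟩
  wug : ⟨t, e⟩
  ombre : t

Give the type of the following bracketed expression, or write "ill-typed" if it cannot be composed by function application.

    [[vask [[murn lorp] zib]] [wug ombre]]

ill-typed

At [murn lorp]: neither ⟨t, ⟨e, ⟨t, t⟩⟩⟩ nor ⟨⟨e, t⟩, ⟨⟨⟨e, t⟩, e⟩, e⟩⟩ can take the other as argument; the node is ill-typed.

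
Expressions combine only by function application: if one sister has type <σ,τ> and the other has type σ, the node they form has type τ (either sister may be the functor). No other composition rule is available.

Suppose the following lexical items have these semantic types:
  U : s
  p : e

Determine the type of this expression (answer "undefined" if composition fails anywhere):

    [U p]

At [U p]: neither s nor e can take the other as argument; the node is ill-typed.

undefined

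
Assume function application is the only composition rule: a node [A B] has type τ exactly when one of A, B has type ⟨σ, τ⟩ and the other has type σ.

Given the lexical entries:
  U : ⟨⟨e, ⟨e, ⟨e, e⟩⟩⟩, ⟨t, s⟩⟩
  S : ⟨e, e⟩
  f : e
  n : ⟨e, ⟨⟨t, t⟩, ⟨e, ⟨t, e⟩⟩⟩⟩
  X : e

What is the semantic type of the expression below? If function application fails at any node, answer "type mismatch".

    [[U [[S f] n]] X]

[S f]: functor S : ⟨e, e⟩, argument f : e; result e.
[[S f] n]: functor n : ⟨e, ⟨⟨t, t⟩, ⟨e, ⟨t, e⟩⟩⟩⟩, argument [S f] : e; result ⟨⟨t, t⟩, ⟨e, ⟨t, e⟩⟩⟩.
[U [[S f] n]]: ⟨⟨e, ⟨e, ⟨e, e⟩⟩⟩, ⟨t, s⟩⟩ with ⟨⟨t, t⟩, ⟨e, ⟨t, e⟩⟩⟩ — neither is a function whose domain matches the other; composition fails here.

type mismatch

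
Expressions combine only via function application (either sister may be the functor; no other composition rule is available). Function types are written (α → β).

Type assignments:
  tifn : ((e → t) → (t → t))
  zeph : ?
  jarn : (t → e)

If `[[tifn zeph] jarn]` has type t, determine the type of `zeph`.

For [[tifn zeph] jarn] to have type t with jarn of type (t → e), [tifn zeph] must be the function: [tifn zeph] : ((t → e) → t).
For [tifn zeph] to have type ((t → e) → t) with tifn of type ((e → t) → (t → t)), zeph must be the function: zeph : (((e → t) → (t → t)) → ((t → e) → t)).

(((e → t) → (t → t)) → ((t → e) → t))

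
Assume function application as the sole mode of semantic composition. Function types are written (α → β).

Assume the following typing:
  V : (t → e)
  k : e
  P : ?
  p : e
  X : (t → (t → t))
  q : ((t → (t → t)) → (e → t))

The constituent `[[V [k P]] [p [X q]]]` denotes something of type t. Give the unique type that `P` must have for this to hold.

[[V [k P]] [p [X q]]] is required to be t. [p [X q]] : t cannot yield t as functor, so [V [k P]] : (t → t).
[V [k P]] is required to be (t → t). V : (t → e) cannot yield (t → t) as functor, so [k P] : ((t → e) → (t → t)).
[k P] is required to be ((t → e) → (t → t)). k : e cannot yield ((t → e) → (t → t)) as functor, so P : (e → ((t → e) → (t → t))).

(e → ((t → e) → (t → t)))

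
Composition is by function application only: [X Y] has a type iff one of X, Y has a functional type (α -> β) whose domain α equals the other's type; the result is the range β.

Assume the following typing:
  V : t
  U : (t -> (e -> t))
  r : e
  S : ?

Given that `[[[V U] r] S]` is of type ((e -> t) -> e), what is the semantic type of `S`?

For [[[V U] r] S] to have type ((e -> t) -> e) with [[V U] r] of type t, S must be the function: S : (t -> ((e -> t) -> e)).

(t -> ((e -> t) -> e))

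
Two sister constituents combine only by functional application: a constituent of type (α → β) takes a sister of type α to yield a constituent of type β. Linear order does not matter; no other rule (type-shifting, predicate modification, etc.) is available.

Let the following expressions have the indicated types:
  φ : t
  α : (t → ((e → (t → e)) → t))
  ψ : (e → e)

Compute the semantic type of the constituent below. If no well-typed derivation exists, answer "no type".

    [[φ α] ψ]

no type

[φ α] — α of type (t → ((e → (t → e)) → t)) combines with φ of type t: type ((e → (t → e)) → t).
[[φ α] ψ]: ((e → (t → e)) → t) and (e → e) cannot combine by function application — type clash.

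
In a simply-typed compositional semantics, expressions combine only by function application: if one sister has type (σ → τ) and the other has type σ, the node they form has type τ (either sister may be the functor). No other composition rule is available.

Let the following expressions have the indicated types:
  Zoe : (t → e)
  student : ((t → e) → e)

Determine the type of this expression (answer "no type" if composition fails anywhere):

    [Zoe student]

e

At [Zoe student], student : ((t → e) → e) takes Zoe : (t → e), giving e.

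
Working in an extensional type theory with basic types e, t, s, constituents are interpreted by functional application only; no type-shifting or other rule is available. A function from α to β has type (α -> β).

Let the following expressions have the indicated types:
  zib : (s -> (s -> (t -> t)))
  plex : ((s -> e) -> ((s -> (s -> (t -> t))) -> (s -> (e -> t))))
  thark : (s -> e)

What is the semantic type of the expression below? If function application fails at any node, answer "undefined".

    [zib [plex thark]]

[plex thark]: ((s -> e) -> ((s -> (s -> (t -> t))) -> (s -> (e -> t)))) applied to (s -> e) yields ((s -> (s -> (t -> t))) -> (s -> (e -> t))).
[zib [plex thark]]: ((s -> (s -> (t -> t))) -> (s -> (e -> t))) applied to (s -> (s -> (t -> t))) yields (s -> (e -> t)).

(s -> (e -> t))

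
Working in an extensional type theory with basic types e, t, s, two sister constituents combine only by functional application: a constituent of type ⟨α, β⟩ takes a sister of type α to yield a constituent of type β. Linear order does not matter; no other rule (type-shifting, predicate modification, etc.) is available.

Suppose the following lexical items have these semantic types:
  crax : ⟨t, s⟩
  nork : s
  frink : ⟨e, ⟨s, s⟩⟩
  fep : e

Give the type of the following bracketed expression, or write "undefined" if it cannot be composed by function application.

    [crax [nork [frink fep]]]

At [frink fep], frink : ⟨e, ⟨s, s⟩⟩ takes fep : e, giving ⟨s, s⟩.
At [nork [frink fep]], [frink fep] : ⟨s, s⟩ takes nork : s, giving s.
[crax [nork [frink fep]]]: ⟨t, s⟩ with s — neither is a function whose domain matches the other; composition fails here.

undefined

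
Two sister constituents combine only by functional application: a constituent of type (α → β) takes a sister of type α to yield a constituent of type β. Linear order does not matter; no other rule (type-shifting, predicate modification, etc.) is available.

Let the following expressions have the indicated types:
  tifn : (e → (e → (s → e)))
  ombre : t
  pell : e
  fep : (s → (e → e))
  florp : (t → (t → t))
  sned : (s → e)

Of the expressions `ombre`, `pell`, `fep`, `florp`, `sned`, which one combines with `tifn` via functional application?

ombre : t — does not combine with tifn.
pell — combines: tifn : (e → (e → (s → e))) takes pell : e as argument, giving (e → (s → e)).
fep : (s → (e → e)) — does not combine with tifn.
florp : (t → (t → t)) — does not combine with tifn.
sned : (s → e) — does not combine with tifn.

pell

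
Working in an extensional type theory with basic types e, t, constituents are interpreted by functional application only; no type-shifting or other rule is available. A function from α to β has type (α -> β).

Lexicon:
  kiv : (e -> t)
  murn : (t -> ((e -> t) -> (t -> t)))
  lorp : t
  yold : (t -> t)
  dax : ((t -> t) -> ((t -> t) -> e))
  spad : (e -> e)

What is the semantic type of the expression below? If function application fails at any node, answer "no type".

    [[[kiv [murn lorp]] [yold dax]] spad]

e

[murn lorp]: murn is (t -> ((e -> t) -> (t -> t))), lorp is t; result ((e -> t) -> (t -> t)).
[kiv [murn lorp]]: [murn lorp] is ((e -> t) -> (t -> t)), kiv is (e -> t); result (t -> t).
[yold dax]: dax is ((t -> t) -> ((t -> t) -> e)), yold is (t -> t); result ((t -> t) -> e).
[[kiv [murn lorp]] [yold dax]]: [yold dax] is ((t -> t) -> e), [kiv [murn lorp]] is (t -> t); result e.
[[[kiv [murn lorp]] [yold dax]] spad]: spad is (e -> e), [[kiv [murn lorp]] [yold dax]] is e; result e.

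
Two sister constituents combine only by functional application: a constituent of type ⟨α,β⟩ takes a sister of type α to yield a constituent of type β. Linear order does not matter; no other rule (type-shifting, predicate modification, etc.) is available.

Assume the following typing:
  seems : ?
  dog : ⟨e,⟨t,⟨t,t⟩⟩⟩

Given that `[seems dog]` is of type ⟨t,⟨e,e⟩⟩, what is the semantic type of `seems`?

At [seems dog] (required: ⟨t,⟨e,e⟩⟩): dog is ⟨e,⟨t,⟨t,t⟩⟩⟩, which is not a function with range ⟨t,⟨e,e⟩⟩; hence seems is the functor — type ⟨⟨e,⟨t,⟨t,t⟩⟩⟩,⟨t,⟨e,e⟩⟩⟩.

⟨⟨e,⟨t,⟨t,t⟩⟩⟩,⟨t,⟨e,e⟩⟩⟩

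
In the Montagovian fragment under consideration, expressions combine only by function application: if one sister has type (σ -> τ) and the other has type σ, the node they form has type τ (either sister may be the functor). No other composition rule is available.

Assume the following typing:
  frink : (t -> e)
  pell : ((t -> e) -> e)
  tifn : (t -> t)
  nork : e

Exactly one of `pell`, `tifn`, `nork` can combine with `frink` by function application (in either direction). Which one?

pell

pell — combines: pell : ((t -> e) -> e) takes frink : (t -> e) as argument, giving e.
tifn : (t -> t) — does not combine with frink.
nork : e — does not combine with frink.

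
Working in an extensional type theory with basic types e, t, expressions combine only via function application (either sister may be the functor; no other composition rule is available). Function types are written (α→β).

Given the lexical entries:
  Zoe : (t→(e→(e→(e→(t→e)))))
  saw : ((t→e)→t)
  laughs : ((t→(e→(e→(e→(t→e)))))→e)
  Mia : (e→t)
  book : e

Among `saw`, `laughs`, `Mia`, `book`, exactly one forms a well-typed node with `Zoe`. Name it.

laughs

saw : ((t→e)→t) — does not combine with Zoe.
laughs — combines: laughs : ((t→(e→(e→(e→(t→e)))))→e) takes Zoe : (t→(e→(e→(e→(t→e))))) as argument, giving e.
Mia : (e→t) — does not combine with Zoe.
book : e — does not combine with Zoe.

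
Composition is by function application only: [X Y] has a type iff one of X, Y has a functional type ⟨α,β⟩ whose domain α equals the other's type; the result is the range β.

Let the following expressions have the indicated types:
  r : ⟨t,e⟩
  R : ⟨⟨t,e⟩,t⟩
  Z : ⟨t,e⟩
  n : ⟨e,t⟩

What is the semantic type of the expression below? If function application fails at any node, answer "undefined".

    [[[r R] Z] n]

[r R]: ⟨⟨t,e⟩,t⟩ applied to ⟨t,e⟩ yields t.
[[r R] Z]: ⟨t,e⟩ applied to t yields e.
[[[r R] Z] n]: ⟨e,t⟩ applied to e yields t.

t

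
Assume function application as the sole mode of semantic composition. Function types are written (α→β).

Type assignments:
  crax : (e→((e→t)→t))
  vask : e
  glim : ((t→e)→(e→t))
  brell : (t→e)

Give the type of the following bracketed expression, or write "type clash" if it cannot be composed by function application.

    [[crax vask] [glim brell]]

[crax vask]: (e→((e→t)→t)) applied to e yields ((e→t)→t).
[glim brell]: ((t→e)→(e→t)) applied to (t→e) yields (e→t).
[[crax vask] [glim brell]]: ((e→t)→t) applied to (e→t) yields t.

t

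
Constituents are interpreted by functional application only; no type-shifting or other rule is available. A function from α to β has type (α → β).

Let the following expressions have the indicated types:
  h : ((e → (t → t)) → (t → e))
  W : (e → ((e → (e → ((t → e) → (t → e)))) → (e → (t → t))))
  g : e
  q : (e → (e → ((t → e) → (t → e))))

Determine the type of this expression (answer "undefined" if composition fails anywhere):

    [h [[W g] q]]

[W g]: (e → ((e → (e → ((t → e) → (t → e)))) → (e → (t → t)))) applied to e yields ((e → (e → ((t → e) → (t → e)))) → (e → (t → t))).
[[W g] q]: ((e → (e → ((t → e) → (t → e)))) → (e → (t → t))) applied to (e → (e → ((t → e) → (t → e)))) yields (e → (t → t)).
[h [[W g] q]]: ((e → (t → t)) → (t → e)) applied to (e → (t → t)) yields (t → e).

(t → e)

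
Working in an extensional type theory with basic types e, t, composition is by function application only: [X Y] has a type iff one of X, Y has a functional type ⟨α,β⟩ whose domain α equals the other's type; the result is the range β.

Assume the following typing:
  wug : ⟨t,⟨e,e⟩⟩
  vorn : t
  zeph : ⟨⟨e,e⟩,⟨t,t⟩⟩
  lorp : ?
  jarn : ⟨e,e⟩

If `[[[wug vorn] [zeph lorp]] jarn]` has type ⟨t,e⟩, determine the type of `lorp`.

For [[[wug vorn] [zeph lorp]] jarn] to have type ⟨t,e⟩ with jarn of type ⟨e,e⟩, [[wug vorn] [zeph lorp]] must be the function: [[wug vorn] [zeph lorp]] : ⟨⟨e,e⟩,⟨t,e⟩⟩.
For [[wug vorn] [zeph lorp]] to have type ⟨⟨e,e⟩,⟨t,e⟩⟩ with [wug vorn] of type ⟨e,e⟩, [zeph lorp] must be the function: [zeph lorp] : ⟨⟨e,e⟩,⟨⟨e,e⟩,⟨t,e⟩⟩⟩.
For [zeph lorp] to have type ⟨⟨e,e⟩,⟨⟨e,e⟩,⟨t,e⟩⟩⟩ with zeph of type ⟨⟨e,e⟩,⟨t,t⟩⟩, lorp must be the function: lorp : ⟨⟨⟨e,e⟩,⟨t,t⟩⟩,⟨⟨e,e⟩,⟨⟨e,e⟩,⟨t,e⟩⟩⟩⟩.

⟨⟨⟨e,e⟩,⟨t,t⟩⟩,⟨⟨e,e⟩,⟨⟨e,e⟩,⟨t,e⟩⟩⟩⟩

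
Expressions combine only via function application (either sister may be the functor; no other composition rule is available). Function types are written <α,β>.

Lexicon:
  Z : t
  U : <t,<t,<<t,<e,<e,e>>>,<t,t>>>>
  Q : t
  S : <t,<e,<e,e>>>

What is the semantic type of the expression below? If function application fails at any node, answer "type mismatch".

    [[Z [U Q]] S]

<t,t>

At [U Q], U : <t,<t,<<t,<e,<e,e>>>,<t,t>>>> takes Q : t, giving <t,<<t,<e,<e,e>>>,<t,t>>>.
At [Z [U Q]], [U Q] : <t,<<t,<e,<e,e>>>,<t,t>>> takes Z : t, giving <<t,<e,<e,e>>>,<t,t>>.
At [[Z [U Q]] S], [Z [U Q]] : <<t,<e,<e,e>>>,<t,t>> takes S : <t,<e,<e,e>>>, giving <t,t>.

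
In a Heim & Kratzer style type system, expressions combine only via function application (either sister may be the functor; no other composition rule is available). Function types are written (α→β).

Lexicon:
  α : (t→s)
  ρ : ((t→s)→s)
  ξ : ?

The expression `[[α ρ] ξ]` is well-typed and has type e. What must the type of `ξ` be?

[[α ρ] ξ] is required to be e. [α ρ] : s cannot yield e as functor, so ξ : (s→e).

(s→e)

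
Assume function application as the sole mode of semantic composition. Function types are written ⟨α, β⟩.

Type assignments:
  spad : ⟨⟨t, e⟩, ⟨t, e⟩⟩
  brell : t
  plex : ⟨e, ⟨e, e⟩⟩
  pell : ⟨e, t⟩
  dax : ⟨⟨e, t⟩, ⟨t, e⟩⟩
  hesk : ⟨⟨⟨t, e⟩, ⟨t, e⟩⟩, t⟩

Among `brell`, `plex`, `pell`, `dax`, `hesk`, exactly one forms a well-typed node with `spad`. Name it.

hesk

brell : t — neither side's domain matches the other.
plex : ⟨e, ⟨e, e⟩⟩ — neither side's domain matches the other.
pell : ⟨e, t⟩ — neither side's domain matches the other.
dax : ⟨⟨e, t⟩, ⟨t, e⟩⟩ — neither side's domain matches the other.
hesk — combines: hesk : ⟨⟨⟨t, e⟩, ⟨t, e⟩⟩, t⟩ takes spad : ⟨⟨t, e⟩, ⟨t, e⟩⟩ as argument, giving t.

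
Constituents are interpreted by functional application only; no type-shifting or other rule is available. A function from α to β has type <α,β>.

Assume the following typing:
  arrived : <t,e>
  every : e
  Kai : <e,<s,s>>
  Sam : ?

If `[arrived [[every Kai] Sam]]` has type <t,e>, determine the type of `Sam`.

<<s,s>,<<t,e>,<t,e>>>

For [arrived [[every Kai] Sam]] to have type <t,e> with arrived of type <t,e>, [[every Kai] Sam] must be the function: [[every Kai] Sam] : <<t,e>,<t,e>>.
For [[every Kai] Sam] to have type <<t,e>,<t,e>> with [every Kai] of type <s,s>, Sam must be the function: Sam : <<s,s>,<<t,e>,<t,e>>>.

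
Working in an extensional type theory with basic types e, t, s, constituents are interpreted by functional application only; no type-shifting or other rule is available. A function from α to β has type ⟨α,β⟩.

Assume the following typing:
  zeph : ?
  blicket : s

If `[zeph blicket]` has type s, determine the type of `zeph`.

At [zeph blicket] (required: s): blicket is s, which is not a function with range s; hence zeph is the functor — type ⟨s,s⟩.

⟨s,s⟩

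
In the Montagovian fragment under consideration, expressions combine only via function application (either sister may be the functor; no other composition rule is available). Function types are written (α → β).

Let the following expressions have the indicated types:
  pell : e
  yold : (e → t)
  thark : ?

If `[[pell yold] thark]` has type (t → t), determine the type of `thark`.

At [[pell yold] thark] (required: (t → t)): [pell yold] is t, which is not a function with range (t → t); hence thark is the functor — type (t → (t → t)).

(t → (t → t))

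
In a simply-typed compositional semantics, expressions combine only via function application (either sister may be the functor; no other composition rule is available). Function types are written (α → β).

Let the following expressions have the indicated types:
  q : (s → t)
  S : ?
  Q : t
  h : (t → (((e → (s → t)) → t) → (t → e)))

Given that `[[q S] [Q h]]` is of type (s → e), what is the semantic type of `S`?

((s → t) → ((((e → (s → t)) → t) → (t → e)) → (s → e)))

[[q S] [Q h]] is required to be (s → e). [Q h] : (((e → (s → t)) → t) → (t → e)) cannot yield (s → e) as functor, so [q S] : ((((e → (s → t)) → t) → (t → e)) → (s → e)).
[q S] is required to be ((((e → (s → t)) → t) → (t → e)) → (s → e)). q : (s → t) cannot yield ((((e → (s → t)) → t) → (t → e)) → (s → e)) as functor, so S : ((s → t) → ((((e → (s → t)) → t) → (t → e)) → (s → e))).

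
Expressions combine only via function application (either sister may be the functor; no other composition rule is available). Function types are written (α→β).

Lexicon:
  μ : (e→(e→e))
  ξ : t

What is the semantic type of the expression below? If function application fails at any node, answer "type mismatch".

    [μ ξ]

[μ ξ]: (e→(e→e)) with t — neither is a function whose domain matches the other; composition fails here.

type mismatch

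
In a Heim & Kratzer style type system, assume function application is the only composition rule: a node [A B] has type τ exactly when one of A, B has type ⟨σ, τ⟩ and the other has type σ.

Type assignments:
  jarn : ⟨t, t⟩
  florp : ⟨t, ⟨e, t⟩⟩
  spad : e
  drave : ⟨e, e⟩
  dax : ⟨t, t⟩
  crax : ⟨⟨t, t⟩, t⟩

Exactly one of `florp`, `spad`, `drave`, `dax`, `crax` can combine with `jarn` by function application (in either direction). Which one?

florp : ⟨t, ⟨e, t⟩⟩ — does not combine with jarn.
spad : e — does not combine with jarn.
drave : ⟨e, e⟩ — does not combine with jarn.
dax : ⟨t, t⟩ — does not combine with jarn.
crax — combines: crax : ⟨⟨t, t⟩, t⟩ takes jarn : ⟨t, t⟩ as argument, giving t.

crax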